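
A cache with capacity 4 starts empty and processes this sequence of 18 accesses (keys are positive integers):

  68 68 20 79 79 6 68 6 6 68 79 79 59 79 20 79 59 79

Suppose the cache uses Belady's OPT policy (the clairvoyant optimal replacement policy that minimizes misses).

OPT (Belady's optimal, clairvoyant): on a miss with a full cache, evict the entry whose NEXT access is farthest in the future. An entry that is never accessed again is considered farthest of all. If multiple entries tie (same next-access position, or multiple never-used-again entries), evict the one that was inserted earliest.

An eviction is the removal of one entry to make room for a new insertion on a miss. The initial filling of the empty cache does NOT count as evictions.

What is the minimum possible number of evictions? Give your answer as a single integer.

Answer: 1

Derivation:
OPT (Belady) simulation (capacity=4):
  1. access 68: MISS. Cache: [68]
  2. access 68: HIT. Next use of 68: step 7. Cache: [68]
  3. access 20: MISS. Cache: [68 20]
  4. access 79: MISS. Cache: [68 20 79]
  5. access 79: HIT. Next use of 79: step 11. Cache: [68 20 79]
  6. access 6: MISS. Cache: [68 20 79 6]
  7. access 68: HIT. Next use of 68: step 10. Cache: [68 20 79 6]
  8. access 6: HIT. Next use of 6: step 9. Cache: [68 20 79 6]
  9. access 6: HIT. Next use of 6: never. Cache: [68 20 79 6]
  10. access 68: HIT. Next use of 68: never. Cache: [68 20 79 6]
  11. access 79: HIT. Next use of 79: step 12. Cache: [68 20 79 6]
  12. access 79: HIT. Next use of 79: step 14. Cache: [68 20 79 6]
  13. access 59: MISS, evict 68 (next use: never). Cache: [20 79 6 59]
  14. access 79: HIT. Next use of 79: step 16. Cache: [20 79 6 59]
  15. access 20: HIT. Next use of 20: never. Cache: [20 79 6 59]
  16. access 79: HIT. Next use of 79: step 18. Cache: [20 79 6 59]
  17. access 59: HIT. Next use of 59: never. Cache: [20 79 6 59]
  18. access 79: HIT. Next use of 79: never. Cache: [20 79 6 59]
Total: 13 hits, 5 misses, 1 evictions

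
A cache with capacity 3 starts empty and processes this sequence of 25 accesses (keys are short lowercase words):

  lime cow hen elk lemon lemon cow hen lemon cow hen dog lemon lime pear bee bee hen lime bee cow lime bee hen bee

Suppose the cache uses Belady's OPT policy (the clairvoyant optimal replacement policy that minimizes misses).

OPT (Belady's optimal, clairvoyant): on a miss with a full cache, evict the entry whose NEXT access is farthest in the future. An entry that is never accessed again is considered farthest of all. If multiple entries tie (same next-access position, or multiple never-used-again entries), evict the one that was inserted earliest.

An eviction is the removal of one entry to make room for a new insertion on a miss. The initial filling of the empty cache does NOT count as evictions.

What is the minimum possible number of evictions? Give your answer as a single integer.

Answer: 8

Derivation:
OPT (Belady) simulation (capacity=3):
  1. access lime: MISS. Cache: [lime]
  2. access cow: MISS. Cache: [lime cow]
  3. access hen: MISS. Cache: [lime cow hen]
  4. access elk: MISS, evict lime (next use: step 14). Cache: [cow hen elk]
  5. access lemon: MISS, evict elk (next use: never). Cache: [cow hen lemon]
  6. access lemon: HIT. Next use of lemon: step 9. Cache: [cow hen lemon]
  7. access cow: HIT. Next use of cow: step 10. Cache: [cow hen lemon]
  8. access hen: HIT. Next use of hen: step 11. Cache: [cow hen lemon]
  9. access lemon: HIT. Next use of lemon: step 13. Cache: [cow hen lemon]
  10. access cow: HIT. Next use of cow: step 21. Cache: [cow hen lemon]
  11. access hen: HIT. Next use of hen: step 18. Cache: [cow hen lemon]
  12. access dog: MISS, evict cow (next use: step 21). Cache: [hen lemon dog]
  13. access lemon: HIT. Next use of lemon: never. Cache: [hen lemon dog]
  14. access lime: MISS, evict lemon (next use: never). Cache: [hen dog lime]
  15. access pear: MISS, evict dog (next use: never). Cache: [hen lime pear]
  16. access bee: MISS, evict pear (next use: never). Cache: [hen lime bee]
  17. access bee: HIT. Next use of bee: step 20. Cache: [hen lime bee]
  18. access hen: HIT. Next use of hen: step 24. Cache: [hen lime bee]
  19. access lime: HIT. Next use of lime: step 22. Cache: [hen lime bee]
  20. access bee: HIT. Next use of bee: step 23. Cache: [hen lime bee]
  21. access cow: MISS, evict hen (next use: step 24). Cache: [lime bee cow]
  22. access lime: HIT. Next use of lime: never. Cache: [lime bee cow]
  23. access bee: HIT. Next use of bee: step 25. Cache: [lime bee cow]
  24. access hen: MISS, evict lime (next use: never). Cache: [bee cow hen]
  25. access bee: HIT. Next use of bee: never. Cache: [bee cow hen]
Total: 14 hits, 11 misses, 8 evictions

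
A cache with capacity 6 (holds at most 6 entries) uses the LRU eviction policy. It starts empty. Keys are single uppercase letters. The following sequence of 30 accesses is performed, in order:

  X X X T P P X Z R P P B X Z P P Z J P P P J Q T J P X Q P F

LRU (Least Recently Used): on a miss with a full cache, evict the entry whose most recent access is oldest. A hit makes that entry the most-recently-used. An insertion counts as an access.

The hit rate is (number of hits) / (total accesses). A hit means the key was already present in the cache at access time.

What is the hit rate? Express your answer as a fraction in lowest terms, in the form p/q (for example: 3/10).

LRU simulation (capacity=6):
  1. access X: MISS. Cache (LRU->MRU): [X]
  2. access X: HIT. Cache (LRU->MRU): [X]
  3. access X: HIT. Cache (LRU->MRU): [X]
  4. access T: MISS. Cache (LRU->MRU): [X T]
  5. access P: MISS. Cache (LRU->MRU): [X T P]
  6. access P: HIT. Cache (LRU->MRU): [X T P]
  7. access X: HIT. Cache (LRU->MRU): [T P X]
  8. access Z: MISS. Cache (LRU->MRU): [T P X Z]
  9. access R: MISS. Cache (LRU->MRU): [T P X Z R]
  10. access P: HIT. Cache (LRU->MRU): [T X Z R P]
  11. access P: HIT. Cache (LRU->MRU): [T X Z R P]
  12. access B: MISS. Cache (LRU->MRU): [T X Z R P B]
  13. access X: HIT. Cache (LRU->MRU): [T Z R P B X]
  14. access Z: HIT. Cache (LRU->MRU): [T R P B X Z]
  15. access P: HIT. Cache (LRU->MRU): [T R B X Z P]
  16. access P: HIT. Cache (LRU->MRU): [T R B X Z P]
  17. access Z: HIT. Cache (LRU->MRU): [T R B X P Z]
  18. access J: MISS, evict T. Cache (LRU->MRU): [R B X P Z J]
  19. access P: HIT. Cache (LRU->MRU): [R B X Z J P]
  20. access P: HIT. Cache (LRU->MRU): [R B X Z J P]
  21. access P: HIT. Cache (LRU->MRU): [R B X Z J P]
  22. access J: HIT. Cache (LRU->MRU): [R B X Z P J]
  23. access Q: MISS, evict R. Cache (LRU->MRU): [B X Z P J Q]
  24. access T: MISS, evict B. Cache (LRU->MRU): [X Z P J Q T]
  25. access J: HIT. Cache (LRU->MRU): [X Z P Q T J]
  26. access P: HIT. Cache (LRU->MRU): [X Z Q T J P]
  27. access X: HIT. Cache (LRU->MRU): [Z Q T J P X]
  28. access Q: HIT. Cache (LRU->MRU): [Z T J P X Q]
  29. access P: HIT. Cache (LRU->MRU): [Z T J X Q P]
  30. access F: MISS, evict Z. Cache (LRU->MRU): [T J X Q P F]
Total: 20 hits, 10 misses, 4 evictions

Hit rate = 20/30 = 2/3

Answer: 2/3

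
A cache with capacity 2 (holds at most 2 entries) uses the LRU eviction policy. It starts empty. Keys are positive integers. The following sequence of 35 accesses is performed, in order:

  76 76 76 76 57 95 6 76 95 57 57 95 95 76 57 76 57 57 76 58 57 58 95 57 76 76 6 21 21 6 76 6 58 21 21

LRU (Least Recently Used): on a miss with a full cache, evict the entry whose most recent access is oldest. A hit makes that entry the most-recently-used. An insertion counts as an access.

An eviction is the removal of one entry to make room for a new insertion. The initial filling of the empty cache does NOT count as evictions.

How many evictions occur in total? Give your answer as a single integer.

Answer: 17

Derivation:
LRU simulation (capacity=2):
  1. access 76: MISS. Cache (LRU->MRU): [76]
  2. access 76: HIT. Cache (LRU->MRU): [76]
  3. access 76: HIT. Cache (LRU->MRU): [76]
  4. access 76: HIT. Cache (LRU->MRU): [76]
  5. access 57: MISS. Cache (LRU->MRU): [76 57]
  6. access 95: MISS, evict 76. Cache (LRU->MRU): [57 95]
  7. access 6: MISS, evict 57. Cache (LRU->MRU): [95 6]
  8. access 76: MISS, evict 95. Cache (LRU->MRU): [6 76]
  9. access 95: MISS, evict 6. Cache (LRU->MRU): [76 95]
  10. access 57: MISS, evict 76. Cache (LRU->MRU): [95 57]
  11. access 57: HIT. Cache (LRU->MRU): [95 57]
  12. access 95: HIT. Cache (LRU->MRU): [57 95]
  13. access 95: HIT. Cache (LRU->MRU): [57 95]
  14. access 76: MISS, evict 57. Cache (LRU->MRU): [95 76]
  15. access 57: MISS, evict 95. Cache (LRU->MRU): [76 57]
  16. access 76: HIT. Cache (LRU->MRU): [57 76]
  17. access 57: HIT. Cache (LRU->MRU): [76 57]
  18. access 57: HIT. Cache (LRU->MRU): [76 57]
  19. access 76: HIT. Cache (LRU->MRU): [57 76]
  20. access 58: MISS, evict 57. Cache (LRU->MRU): [76 58]
  21. access 57: MISS, evict 76. Cache (LRU->MRU): [58 57]
  22. access 58: HIT. Cache (LRU->MRU): [57 58]
  23. access 95: MISS, evict 57. Cache (LRU->MRU): [58 95]
  24. access 57: MISS, evict 58. Cache (LRU->MRU): [95 57]
  25. access 76: MISS, evict 95. Cache (LRU->MRU): [57 76]
  26. access 76: HIT. Cache (LRU->MRU): [57 76]
  27. access 6: MISS, evict 57. Cache (LRU->MRU): [76 6]
  28. access 21: MISS, evict 76. Cache (LRU->MRU): [6 21]
  29. access 21: HIT. Cache (LRU->MRU): [6 21]
  30. access 6: HIT. Cache (LRU->MRU): [21 6]
  31. access 76: MISS, evict 21. Cache (LRU->MRU): [6 76]
  32. access 6: HIT. Cache (LRU->MRU): [76 6]
  33. access 58: MISS, evict 76. Cache (LRU->MRU): [6 58]
  34. access 21: MISS, evict 6. Cache (LRU->MRU): [58 21]
  35. access 21: HIT. Cache (LRU->MRU): [58 21]
Total: 16 hits, 19 misses, 17 evictions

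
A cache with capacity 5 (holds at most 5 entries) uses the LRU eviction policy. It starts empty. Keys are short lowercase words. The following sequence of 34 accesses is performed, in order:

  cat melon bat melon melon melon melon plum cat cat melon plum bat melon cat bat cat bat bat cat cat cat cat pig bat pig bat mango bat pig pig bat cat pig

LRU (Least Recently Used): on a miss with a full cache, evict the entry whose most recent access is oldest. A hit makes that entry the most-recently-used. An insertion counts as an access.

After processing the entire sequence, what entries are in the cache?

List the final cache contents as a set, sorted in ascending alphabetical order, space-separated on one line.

LRU simulation (capacity=5):
  1. access cat: MISS. Cache (LRU->MRU): [cat]
  2. access melon: MISS. Cache (LRU->MRU): [cat melon]
  3. access bat: MISS. Cache (LRU->MRU): [cat melon bat]
  4. access melon: HIT. Cache (LRU->MRU): [cat bat melon]
  5. access melon: HIT. Cache (LRU->MRU): [cat bat melon]
  6. access melon: HIT. Cache (LRU->MRU): [cat bat melon]
  7. access melon: HIT. Cache (LRU->MRU): [cat bat melon]
  8. access plum: MISS. Cache (LRU->MRU): [cat bat melon plum]
  9. access cat: HIT. Cache (LRU->MRU): [bat melon plum cat]
  10. access cat: HIT. Cache (LRU->MRU): [bat melon plum cat]
  11. access melon: HIT. Cache (LRU->MRU): [bat plum cat melon]
  12. access plum: HIT. Cache (LRU->MRU): [bat cat melon plum]
  13. access bat: HIT. Cache (LRU->MRU): [cat melon plum bat]
  14. access melon: HIT. Cache (LRU->MRU): [cat plum bat melon]
  15. access cat: HIT. Cache (LRU->MRU): [plum bat melon cat]
  16. access bat: HIT. Cache (LRU->MRU): [plum melon cat bat]
  17. access cat: HIT. Cache (LRU->MRU): [plum melon bat cat]
  18. access bat: HIT. Cache (LRU->MRU): [plum melon cat bat]
  19. access bat: HIT. Cache (LRU->MRU): [plum melon cat bat]
  20. access cat: HIT. Cache (LRU->MRU): [plum melon bat cat]
  21. access cat: HIT. Cache (LRU->MRU): [plum melon bat cat]
  22. access cat: HIT. Cache (LRU->MRU): [plum melon bat cat]
  23. access cat: HIT. Cache (LRU->MRU): [plum melon bat cat]
  24. access pig: MISS. Cache (LRU->MRU): [plum melon bat cat pig]
  25. access bat: HIT. Cache (LRU->MRU): [plum melon cat pig bat]
  26. access pig: HIT. Cache (LRU->MRU): [plum melon cat bat pig]
  27. access bat: HIT. Cache (LRU->MRU): [plum melon cat pig bat]
  28. access mango: MISS, evict plum. Cache (LRU->MRU): [melon cat pig bat mango]
  29. access bat: HIT. Cache (LRU->MRU): [melon cat pig mango bat]
  30. access pig: HIT. Cache (LRU->MRU): [melon cat mango bat pig]
  31. access pig: HIT. Cache (LRU->MRU): [melon cat mango bat pig]
  32. access bat: HIT. Cache (LRU->MRU): [melon cat mango pig bat]
  33. access cat: HIT. Cache (LRU->MRU): [melon mango pig bat cat]
  34. access pig: HIT. Cache (LRU->MRU): [melon mango bat cat pig]
Total: 28 hits, 6 misses, 1 evictions

Answer: bat cat mango melon pig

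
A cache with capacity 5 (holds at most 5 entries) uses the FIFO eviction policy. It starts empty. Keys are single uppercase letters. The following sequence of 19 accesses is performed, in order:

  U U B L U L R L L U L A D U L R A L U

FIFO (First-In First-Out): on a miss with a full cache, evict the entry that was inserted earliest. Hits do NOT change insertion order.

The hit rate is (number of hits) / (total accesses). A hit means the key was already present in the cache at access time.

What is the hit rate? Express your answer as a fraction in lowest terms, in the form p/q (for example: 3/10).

FIFO simulation (capacity=5):
  1. access U: MISS. Cache (old->new): [U]
  2. access U: HIT. Cache (old->new): [U]
  3. access B: MISS. Cache (old->new): [U B]
  4. access L: MISS. Cache (old->new): [U B L]
  5. access U: HIT. Cache (old->new): [U B L]
  6. access L: HIT. Cache (old->new): [U B L]
  7. access R: MISS. Cache (old->new): [U B L R]
  8. access L: HIT. Cache (old->new): [U B L R]
  9. access L: HIT. Cache (old->new): [U B L R]
  10. access U: HIT. Cache (old->new): [U B L R]
  11. access L: HIT. Cache (old->new): [U B L R]
  12. access A: MISS. Cache (old->new): [U B L R A]
  13. access D: MISS, evict U. Cache (old->new): [B L R A D]
  14. access U: MISS, evict B. Cache (old->new): [L R A D U]
  15. access L: HIT. Cache (old->new): [L R A D U]
  16. access R: HIT. Cache (old->new): [L R A D U]
  17. access A: HIT. Cache (old->new): [L R A D U]
  18. access L: HIT. Cache (old->new): [L R A D U]
  19. access U: HIT. Cache (old->new): [L R A D U]
Total: 12 hits, 7 misses, 2 evictions

Hit rate = 12/19

Answer: 12/19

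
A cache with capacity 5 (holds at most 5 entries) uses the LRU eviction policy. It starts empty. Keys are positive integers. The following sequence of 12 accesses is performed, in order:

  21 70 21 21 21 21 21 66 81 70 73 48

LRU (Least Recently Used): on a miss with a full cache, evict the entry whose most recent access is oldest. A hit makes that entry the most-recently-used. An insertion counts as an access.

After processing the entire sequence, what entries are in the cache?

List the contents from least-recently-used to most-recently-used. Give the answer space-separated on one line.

Answer: 66 81 70 73 48

Derivation:
LRU simulation (capacity=5):
  1. access 21: MISS. Cache (LRU->MRU): [21]
  2. access 70: MISS. Cache (LRU->MRU): [21 70]
  3. access 21: HIT. Cache (LRU->MRU): [70 21]
  4. access 21: HIT. Cache (LRU->MRU): [70 21]
  5. access 21: HIT. Cache (LRU->MRU): [70 21]
  6. access 21: HIT. Cache (LRU->MRU): [70 21]
  7. access 21: HIT. Cache (LRU->MRU): [70 21]
  8. access 66: MISS. Cache (LRU->MRU): [70 21 66]
  9. access 81: MISS. Cache (LRU->MRU): [70 21 66 81]
  10. access 70: HIT. Cache (LRU->MRU): [21 66 81 70]
  11. access 73: MISS. Cache (LRU->MRU): [21 66 81 70 73]
  12. access 48: MISS, evict 21. Cache (LRU->MRU): [66 81 70 73 48]
Total: 6 hits, 6 misses, 1 evictions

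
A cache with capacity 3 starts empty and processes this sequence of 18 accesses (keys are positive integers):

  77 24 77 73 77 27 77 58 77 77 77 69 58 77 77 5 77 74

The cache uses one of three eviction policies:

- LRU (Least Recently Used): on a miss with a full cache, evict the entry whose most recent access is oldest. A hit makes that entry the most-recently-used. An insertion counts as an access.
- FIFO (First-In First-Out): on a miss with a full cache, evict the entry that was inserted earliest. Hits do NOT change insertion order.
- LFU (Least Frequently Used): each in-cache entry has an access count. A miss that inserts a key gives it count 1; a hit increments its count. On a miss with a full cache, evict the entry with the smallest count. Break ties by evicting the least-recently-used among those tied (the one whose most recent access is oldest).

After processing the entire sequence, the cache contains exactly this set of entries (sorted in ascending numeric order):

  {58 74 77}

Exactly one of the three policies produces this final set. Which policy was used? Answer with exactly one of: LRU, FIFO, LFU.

Answer: LFU

Derivation:
Simulating under each policy and comparing final sets:
  LRU: final set = {5 74 77} -> differs
  FIFO: final set = {5 74 77} -> differs
  LFU: final set = {58 74 77} -> MATCHES target
Only LFU produces the target set.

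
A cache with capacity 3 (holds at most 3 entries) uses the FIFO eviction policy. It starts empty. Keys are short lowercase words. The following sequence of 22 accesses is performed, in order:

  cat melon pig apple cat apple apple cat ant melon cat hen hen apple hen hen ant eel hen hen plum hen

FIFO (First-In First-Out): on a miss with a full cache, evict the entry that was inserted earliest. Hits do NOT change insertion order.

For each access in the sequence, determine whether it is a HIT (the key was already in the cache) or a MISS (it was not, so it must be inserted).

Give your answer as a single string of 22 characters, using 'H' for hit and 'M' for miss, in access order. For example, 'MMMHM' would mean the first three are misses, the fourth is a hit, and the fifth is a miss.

Answer: MMMMMHHHMMHMHMHHMMMHMH

Derivation:
FIFO simulation (capacity=3):
  1. access cat: MISS. Cache (old->new): [cat]
  2. access melon: MISS. Cache (old->new): [cat melon]
  3. access pig: MISS. Cache (old->new): [cat melon pig]
  4. access apple: MISS, evict cat. Cache (old->new): [melon pig apple]
  5. access cat: MISS, evict melon. Cache (old->new): [pig apple cat]
  6. access apple: HIT. Cache (old->new): [pig apple cat]
  7. access apple: HIT. Cache (old->new): [pig apple cat]
  8. access cat: HIT. Cache (old->new): [pig apple cat]
  9. access ant: MISS, evict pig. Cache (old->new): [apple cat ant]
  10. access melon: MISS, evict apple. Cache (old->new): [cat ant melon]
  11. access cat: HIT. Cache (old->new): [cat ant melon]
  12. access hen: MISS, evict cat. Cache (old->new): [ant melon hen]
  13. access hen: HIT. Cache (old->new): [ant melon hen]
  14. access apple: MISS, evict ant. Cache (old->new): [melon hen apple]
  15. access hen: HIT. Cache (old->new): [melon hen apple]
  16. access hen: HIT. Cache (old->new): [melon hen apple]
  17. access ant: MISS, evict melon. Cache (old->new): [hen apple ant]
  18. access eel: MISS, evict hen. Cache (old->new): [apple ant eel]
  19. access hen: MISS, evict apple. Cache (old->new): [ant eel hen]
  20. access hen: HIT. Cache (old->new): [ant eel hen]
  21. access plum: MISS, evict ant. Cache (old->new): [eel hen plum]
  22. access hen: HIT. Cache (old->new): [eel hen plum]
Total: 9 hits, 13 misses, 10 evictions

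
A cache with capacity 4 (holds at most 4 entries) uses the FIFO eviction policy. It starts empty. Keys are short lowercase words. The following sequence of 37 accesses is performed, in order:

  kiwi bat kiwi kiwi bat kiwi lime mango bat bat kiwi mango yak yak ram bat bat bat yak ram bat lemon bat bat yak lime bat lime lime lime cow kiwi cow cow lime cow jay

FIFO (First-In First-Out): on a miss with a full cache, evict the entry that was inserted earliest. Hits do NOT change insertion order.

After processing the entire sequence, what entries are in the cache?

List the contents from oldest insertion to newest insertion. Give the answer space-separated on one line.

Answer: lime cow kiwi jay

Derivation:
FIFO simulation (capacity=4):
  1. access kiwi: MISS. Cache (old->new): [kiwi]
  2. access bat: MISS. Cache (old->new): [kiwi bat]
  3. access kiwi: HIT. Cache (old->new): [kiwi bat]
  4. access kiwi: HIT. Cache (old->new): [kiwi bat]
  5. access bat: HIT. Cache (old->new): [kiwi bat]
  6. access kiwi: HIT. Cache (old->new): [kiwi bat]
  7. access lime: MISS. Cache (old->new): [kiwi bat lime]
  8. access mango: MISS. Cache (old->new): [kiwi bat lime mango]
  9. access bat: HIT. Cache (old->new): [kiwi bat lime mango]
  10. access bat: HIT. Cache (old->new): [kiwi bat lime mango]
  11. access kiwi: HIT. Cache (old->new): [kiwi bat lime mango]
  12. access mango: HIT. Cache (old->new): [kiwi bat lime mango]
  13. access yak: MISS, evict kiwi. Cache (old->new): [bat lime mango yak]
  14. access yak: HIT. Cache (old->new): [bat lime mango yak]
  15. access ram: MISS, evict bat. Cache (old->new): [lime mango yak ram]
  16. access bat: MISS, evict lime. Cache (old->new): [mango yak ram bat]
  17. access bat: HIT. Cache (old->new): [mango yak ram bat]
  18. access bat: HIT. Cache (old->new): [mango yak ram bat]
  19. access yak: HIT. Cache (old->new): [mango yak ram bat]
  20. access ram: HIT. Cache (old->new): [mango yak ram bat]
  21. access bat: HIT. Cache (old->new): [mango yak ram bat]
  22. access lemon: MISS, evict mango. Cache (old->new): [yak ram bat lemon]
  23. access bat: HIT. Cache (old->new): [yak ram bat lemon]
  24. access bat: HIT. Cache (old->new): [yak ram bat lemon]
  25. access yak: HIT. Cache (old->new): [yak ram bat lemon]
  26. access lime: MISS, evict yak. Cache (old->new): [ram bat lemon lime]
  27. access bat: HIT. Cache (old->new): [ram bat lemon lime]
  28. access lime: HIT. Cache (old->new): [ram bat lemon lime]
  29. access lime: HIT. Cache (old->new): [ram bat lemon lime]
  30. access lime: HIT. Cache (old->new): [ram bat lemon lime]
  31. access cow: MISS, evict ram. Cache (old->new): [bat lemon lime cow]
  32. access kiwi: MISS, evict bat. Cache (old->new): [lemon lime cow kiwi]
  33. access cow: HIT. Cache (old->new): [lemon lime cow kiwi]
  34. access cow: HIT. Cache (old->new): [lemon lime cow kiwi]
  35. access lime: HIT. Cache (old->new): [lemon lime cow kiwi]
  36. access cow: HIT. Cache (old->new): [lemon lime cow kiwi]
  37. access jay: MISS, evict lemon. Cache (old->new): [lime cow kiwi jay]
Total: 25 hits, 12 misses, 8 evictions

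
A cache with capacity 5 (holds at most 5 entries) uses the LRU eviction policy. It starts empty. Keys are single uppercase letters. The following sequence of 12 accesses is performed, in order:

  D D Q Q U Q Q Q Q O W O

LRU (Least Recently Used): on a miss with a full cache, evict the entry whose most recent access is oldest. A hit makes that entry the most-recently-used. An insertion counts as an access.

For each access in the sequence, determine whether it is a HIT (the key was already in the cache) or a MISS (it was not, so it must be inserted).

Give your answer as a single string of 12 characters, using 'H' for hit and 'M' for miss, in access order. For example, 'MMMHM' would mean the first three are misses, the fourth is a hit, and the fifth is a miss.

Answer: MHMHMHHHHMMH

Derivation:
LRU simulation (capacity=5):
  1. access D: MISS. Cache (LRU->MRU): [D]
  2. access D: HIT. Cache (LRU->MRU): [D]
  3. access Q: MISS. Cache (LRU->MRU): [D Q]
  4. access Q: HIT. Cache (LRU->MRU): [D Q]
  5. access U: MISS. Cache (LRU->MRU): [D Q U]
  6. access Q: HIT. Cache (LRU->MRU): [D U Q]
  7. access Q: HIT. Cache (LRU->MRU): [D U Q]
  8. access Q: HIT. Cache (LRU->MRU): [D U Q]
  9. access Q: HIT. Cache (LRU->MRU): [D U Q]
  10. access O: MISS. Cache (LRU->MRU): [D U Q O]
  11. access W: MISS. Cache (LRU->MRU): [D U Q O W]
  12. access O: HIT. Cache (LRU->MRU): [D U Q W O]
Total: 7 hits, 5 misses, 0 evictions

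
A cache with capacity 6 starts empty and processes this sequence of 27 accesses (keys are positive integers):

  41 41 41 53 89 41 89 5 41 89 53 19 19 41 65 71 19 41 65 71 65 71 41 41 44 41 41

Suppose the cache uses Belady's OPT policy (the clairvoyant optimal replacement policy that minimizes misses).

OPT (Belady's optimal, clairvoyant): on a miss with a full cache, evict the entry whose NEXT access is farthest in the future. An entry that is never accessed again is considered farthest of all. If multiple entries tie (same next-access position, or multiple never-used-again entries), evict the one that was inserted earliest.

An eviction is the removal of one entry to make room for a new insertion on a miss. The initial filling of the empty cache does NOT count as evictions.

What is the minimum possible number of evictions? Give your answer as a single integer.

Answer: 2

Derivation:
OPT (Belady) simulation (capacity=6):
  1. access 41: MISS. Cache: [41]
  2. access 41: HIT. Next use of 41: step 3. Cache: [41]
  3. access 41: HIT. Next use of 41: step 6. Cache: [41]
  4. access 53: MISS. Cache: [41 53]
  5. access 89: MISS. Cache: [41 53 89]
  6. access 41: HIT. Next use of 41: step 9. Cache: [41 53 89]
  7. access 89: HIT. Next use of 89: step 10. Cache: [41 53 89]
  8. access 5: MISS. Cache: [41 53 89 5]
  9. access 41: HIT. Next use of 41: step 14. Cache: [41 53 89 5]
  10. access 89: HIT. Next use of 89: never. Cache: [41 53 89 5]
  11. access 53: HIT. Next use of 53: never. Cache: [41 53 89 5]
  12. access 19: MISS. Cache: [41 53 89 5 19]
  13. access 19: HIT. Next use of 19: step 17. Cache: [41 53 89 5 19]
  14. access 41: HIT. Next use of 41: step 18. Cache: [41 53 89 5 19]
  15. access 65: MISS. Cache: [41 53 89 5 19 65]
  16. access 71: MISS, evict 53 (next use: never). Cache: [41 89 5 19 65 71]
  17. access 19: HIT. Next use of 19: never. Cache: [41 89 5 19 65 71]
  18. access 41: HIT. Next use of 41: step 23. Cache: [41 89 5 19 65 71]
  19. access 65: HIT. Next use of 65: step 21. Cache: [41 89 5 19 65 71]
  20. access 71: HIT. Next use of 71: step 22. Cache: [41 89 5 19 65 71]
  21. access 65: HIT. Next use of 65: never. Cache: [41 89 5 19 65 71]
  22. access 71: HIT. Next use of 71: never. Cache: [41 89 5 19 65 71]
  23. access 41: HIT. Next use of 41: step 24. Cache: [41 89 5 19 65 71]
  24. access 41: HIT. Next use of 41: step 26. Cache: [41 89 5 19 65 71]
  25. access 44: MISS, evict 89 (next use: never). Cache: [41 5 19 65 71 44]
  26. access 41: HIT. Next use of 41: step 27. Cache: [41 5 19 65 71 44]
  27. access 41: HIT. Next use of 41: never. Cache: [41 5 19 65 71 44]
Total: 19 hits, 8 misses, 2 evictions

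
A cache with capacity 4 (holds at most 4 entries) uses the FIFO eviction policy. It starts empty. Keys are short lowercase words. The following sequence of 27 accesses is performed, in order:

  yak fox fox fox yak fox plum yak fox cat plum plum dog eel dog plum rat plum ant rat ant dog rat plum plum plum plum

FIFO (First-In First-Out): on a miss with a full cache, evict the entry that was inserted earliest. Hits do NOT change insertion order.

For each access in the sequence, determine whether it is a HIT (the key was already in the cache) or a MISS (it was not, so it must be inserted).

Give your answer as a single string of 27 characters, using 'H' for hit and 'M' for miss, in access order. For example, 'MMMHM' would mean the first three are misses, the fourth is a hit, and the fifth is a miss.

Answer: MMHHHHMHHMHHMMHHMMMHHMHHHHH

Derivation:
FIFO simulation (capacity=4):
  1. access yak: MISS. Cache (old->new): [yak]
  2. access fox: MISS. Cache (old->new): [yak fox]
  3. access fox: HIT. Cache (old->new): [yak fox]
  4. access fox: HIT. Cache (old->new): [yak fox]
  5. access yak: HIT. Cache (old->new): [yak fox]
  6. access fox: HIT. Cache (old->new): [yak fox]
  7. access plum: MISS. Cache (old->new): [yak fox plum]
  8. access yak: HIT. Cache (old->new): [yak fox plum]
  9. access fox: HIT. Cache (old->new): [yak fox plum]
  10. access cat: MISS. Cache (old->new): [yak fox plum cat]
  11. access plum: HIT. Cache (old->new): [yak fox plum cat]
  12. access plum: HIT. Cache (old->new): [yak fox plum cat]
  13. access dog: MISS, evict yak. Cache (old->new): [fox plum cat dog]
  14. access eel: MISS, evict fox. Cache (old->new): [plum cat dog eel]
  15. access dog: HIT. Cache (old->new): [plum cat dog eel]
  16. access plum: HIT. Cache (old->new): [plum cat dog eel]
  17. access rat: MISS, evict plum. Cache (old->new): [cat dog eel rat]
  18. access plum: MISS, evict cat. Cache (old->new): [dog eel rat plum]
  19. access ant: MISS, evict dog. Cache (old->new): [eel rat plum ant]
  20. access rat: HIT. Cache (old->new): [eel rat plum ant]
  21. access ant: HIT. Cache (old->new): [eel rat plum ant]
  22. access dog: MISS, evict eel. Cache (old->new): [rat plum ant dog]
  23. access rat: HIT. Cache (old->new): [rat plum ant dog]
  24. access plum: HIT. Cache (old->new): [rat plum ant dog]
  25. access plum: HIT. Cache (old->new): [rat plum ant dog]
  26. access plum: HIT. Cache (old->new): [rat plum ant dog]
  27. access plum: HIT. Cache (old->new): [rat plum ant dog]
Total: 17 hits, 10 misses, 6 evictions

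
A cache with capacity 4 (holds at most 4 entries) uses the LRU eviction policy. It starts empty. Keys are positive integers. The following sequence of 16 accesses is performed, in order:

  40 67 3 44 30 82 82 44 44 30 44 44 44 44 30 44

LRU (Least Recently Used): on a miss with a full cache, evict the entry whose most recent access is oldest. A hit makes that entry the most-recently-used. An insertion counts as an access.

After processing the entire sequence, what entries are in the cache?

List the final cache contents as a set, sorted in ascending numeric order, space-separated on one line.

LRU simulation (capacity=4):
  1. access 40: MISS. Cache (LRU->MRU): [40]
  2. access 67: MISS. Cache (LRU->MRU): [40 67]
  3. access 3: MISS. Cache (LRU->MRU): [40 67 3]
  4. access 44: MISS. Cache (LRU->MRU): [40 67 3 44]
  5. access 30: MISS, evict 40. Cache (LRU->MRU): [67 3 44 30]
  6. access 82: MISS, evict 67. Cache (LRU->MRU): [3 44 30 82]
  7. access 82: HIT. Cache (LRU->MRU): [3 44 30 82]
  8. access 44: HIT. Cache (LRU->MRU): [3 30 82 44]
  9. access 44: HIT. Cache (LRU->MRU): [3 30 82 44]
  10. access 30: HIT. Cache (LRU->MRU): [3 82 44 30]
  11. access 44: HIT. Cache (LRU->MRU): [3 82 30 44]
  12. access 44: HIT. Cache (LRU->MRU): [3 82 30 44]
  13. access 44: HIT. Cache (LRU->MRU): [3 82 30 44]
  14. access 44: HIT. Cache (LRU->MRU): [3 82 30 44]
  15. access 30: HIT. Cache (LRU->MRU): [3 82 44 30]
  16. access 44: HIT. Cache (LRU->MRU): [3 82 30 44]
Total: 10 hits, 6 misses, 2 evictions

Answer: 3 30 44 82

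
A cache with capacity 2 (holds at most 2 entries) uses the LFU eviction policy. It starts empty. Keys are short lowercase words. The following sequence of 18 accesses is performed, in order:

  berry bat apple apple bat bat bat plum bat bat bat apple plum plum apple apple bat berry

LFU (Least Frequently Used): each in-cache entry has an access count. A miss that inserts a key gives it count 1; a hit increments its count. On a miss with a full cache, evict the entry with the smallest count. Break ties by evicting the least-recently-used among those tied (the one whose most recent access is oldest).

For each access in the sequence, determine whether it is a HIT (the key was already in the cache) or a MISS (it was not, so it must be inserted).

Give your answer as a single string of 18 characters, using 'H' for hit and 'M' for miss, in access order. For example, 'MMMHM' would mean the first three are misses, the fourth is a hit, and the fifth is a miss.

LFU simulation (capacity=2):
  1. access berry: MISS. Cache: [berry(c=1)]
  2. access bat: MISS. Cache: [berry(c=1) bat(c=1)]
  3. access apple: MISS, evict berry(c=1). Cache: [bat(c=1) apple(c=1)]
  4. access apple: HIT, count now 2. Cache: [bat(c=1) apple(c=2)]
  5. access bat: HIT, count now 2. Cache: [apple(c=2) bat(c=2)]
  6. access bat: HIT, count now 3. Cache: [apple(c=2) bat(c=3)]
  7. access bat: HIT, count now 4. Cache: [apple(c=2) bat(c=4)]
  8. access plum: MISS, evict apple(c=2). Cache: [plum(c=1) bat(c=4)]
  9. access bat: HIT, count now 5. Cache: [plum(c=1) bat(c=5)]
  10. access bat: HIT, count now 6. Cache: [plum(c=1) bat(c=6)]
  11. access bat: HIT, count now 7. Cache: [plum(c=1) bat(c=7)]
  12. access apple: MISS, evict plum(c=1). Cache: [apple(c=1) bat(c=7)]
  13. access plum: MISS, evict apple(c=1). Cache: [plum(c=1) bat(c=7)]
  14. access plum: HIT, count now 2. Cache: [plum(c=2) bat(c=7)]
  15. access apple: MISS, evict plum(c=2). Cache: [apple(c=1) bat(c=7)]
  16. access apple: HIT, count now 2. Cache: [apple(c=2) bat(c=7)]
  17. access bat: HIT, count now 8. Cache: [apple(c=2) bat(c=8)]
  18. access berry: MISS, evict apple(c=2). Cache: [berry(c=1) bat(c=8)]
Total: 10 hits, 8 misses, 6 evictions

Answer: MMMHHHHMHHHMMHMHHM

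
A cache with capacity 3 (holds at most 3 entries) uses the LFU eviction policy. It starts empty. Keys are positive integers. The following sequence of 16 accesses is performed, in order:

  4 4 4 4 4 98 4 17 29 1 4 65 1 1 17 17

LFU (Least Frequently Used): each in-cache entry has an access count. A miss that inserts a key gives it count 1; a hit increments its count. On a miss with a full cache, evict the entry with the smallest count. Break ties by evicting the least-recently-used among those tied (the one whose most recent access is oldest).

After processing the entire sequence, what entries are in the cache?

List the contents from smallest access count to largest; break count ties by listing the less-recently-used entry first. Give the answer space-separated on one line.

LFU simulation (capacity=3):
  1. access 4: MISS. Cache: [4(c=1)]
  2. access 4: HIT, count now 2. Cache: [4(c=2)]
  3. access 4: HIT, count now 3. Cache: [4(c=3)]
  4. access 4: HIT, count now 4. Cache: [4(c=4)]
  5. access 4: HIT, count now 5. Cache: [4(c=5)]
  6. access 98: MISS. Cache: [98(c=1) 4(c=5)]
  7. access 4: HIT, count now 6. Cache: [98(c=1) 4(c=6)]
  8. access 17: MISS. Cache: [98(c=1) 17(c=1) 4(c=6)]
  9. access 29: MISS, evict 98(c=1). Cache: [17(c=1) 29(c=1) 4(c=6)]
  10. access 1: MISS, evict 17(c=1). Cache: [29(c=1) 1(c=1) 4(c=6)]
  11. access 4: HIT, count now 7. Cache: [29(c=1) 1(c=1) 4(c=7)]
  12. access 65: MISS, evict 29(c=1). Cache: [1(c=1) 65(c=1) 4(c=7)]
  13. access 1: HIT, count now 2. Cache: [65(c=1) 1(c=2) 4(c=7)]
  14. access 1: HIT, count now 3. Cache: [65(c=1) 1(c=3) 4(c=7)]
  15. access 17: MISS, evict 65(c=1). Cache: [17(c=1) 1(c=3) 4(c=7)]
  16. access 17: HIT, count now 2. Cache: [17(c=2) 1(c=3) 4(c=7)]
Total: 9 hits, 7 misses, 4 evictions

Answer: 17 1 4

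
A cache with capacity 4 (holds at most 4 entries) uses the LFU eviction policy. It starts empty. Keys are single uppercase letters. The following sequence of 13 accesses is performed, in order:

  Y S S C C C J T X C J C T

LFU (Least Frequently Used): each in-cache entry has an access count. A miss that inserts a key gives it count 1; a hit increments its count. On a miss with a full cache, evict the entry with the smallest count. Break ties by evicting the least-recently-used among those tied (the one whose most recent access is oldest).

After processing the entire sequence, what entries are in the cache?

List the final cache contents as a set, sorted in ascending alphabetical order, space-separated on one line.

Answer: C J S T

Derivation:
LFU simulation (capacity=4):
  1. access Y: MISS. Cache: [Y(c=1)]
  2. access S: MISS. Cache: [Y(c=1) S(c=1)]
  3. access S: HIT, count now 2. Cache: [Y(c=1) S(c=2)]
  4. access C: MISS. Cache: [Y(c=1) C(c=1) S(c=2)]
  5. access C: HIT, count now 2. Cache: [Y(c=1) S(c=2) C(c=2)]
  6. access C: HIT, count now 3. Cache: [Y(c=1) S(c=2) C(c=3)]
  7. access J: MISS. Cache: [Y(c=1) J(c=1) S(c=2) C(c=3)]
  8. access T: MISS, evict Y(c=1). Cache: [J(c=1) T(c=1) S(c=2) C(c=3)]
  9. access X: MISS, evict J(c=1). Cache: [T(c=1) X(c=1) S(c=2) C(c=3)]
  10. access C: HIT, count now 4. Cache: [T(c=1) X(c=1) S(c=2) C(c=4)]
  11. access J: MISS, evict T(c=1). Cache: [X(c=1) J(c=1) S(c=2) C(c=4)]
  12. access C: HIT, count now 5. Cache: [X(c=1) J(c=1) S(c=2) C(c=5)]
  13. access T: MISS, evict X(c=1). Cache: [J(c=1) T(c=1) S(c=2) C(c=5)]
Total: 5 hits, 8 misses, 4 evictions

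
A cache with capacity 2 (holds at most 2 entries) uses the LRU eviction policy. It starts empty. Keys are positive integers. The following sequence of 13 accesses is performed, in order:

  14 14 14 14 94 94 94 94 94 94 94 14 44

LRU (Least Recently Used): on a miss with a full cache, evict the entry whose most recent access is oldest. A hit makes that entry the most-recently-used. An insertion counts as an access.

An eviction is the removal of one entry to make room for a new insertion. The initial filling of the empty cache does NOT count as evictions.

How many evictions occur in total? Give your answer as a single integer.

Answer: 1

Derivation:
LRU simulation (capacity=2):
  1. access 14: MISS. Cache (LRU->MRU): [14]
  2. access 14: HIT. Cache (LRU->MRU): [14]
  3. access 14: HIT. Cache (LRU->MRU): [14]
  4. access 14: HIT. Cache (LRU->MRU): [14]
  5. access 94: MISS. Cache (LRU->MRU): [14 94]
  6. access 94: HIT. Cache (LRU->MRU): [14 94]
  7. access 94: HIT. Cache (LRU->MRU): [14 94]
  8. access 94: HIT. Cache (LRU->MRU): [14 94]
  9. access 94: HIT. Cache (LRU->MRU): [14 94]
  10. access 94: HIT. Cache (LRU->MRU): [14 94]
  11. access 94: HIT. Cache (LRU->MRU): [14 94]
  12. access 14: HIT. Cache (LRU->MRU): [94 14]
  13. access 44: MISS, evict 94. Cache (LRU->MRU): [14 44]
Total: 10 hits, 3 misses, 1 evictions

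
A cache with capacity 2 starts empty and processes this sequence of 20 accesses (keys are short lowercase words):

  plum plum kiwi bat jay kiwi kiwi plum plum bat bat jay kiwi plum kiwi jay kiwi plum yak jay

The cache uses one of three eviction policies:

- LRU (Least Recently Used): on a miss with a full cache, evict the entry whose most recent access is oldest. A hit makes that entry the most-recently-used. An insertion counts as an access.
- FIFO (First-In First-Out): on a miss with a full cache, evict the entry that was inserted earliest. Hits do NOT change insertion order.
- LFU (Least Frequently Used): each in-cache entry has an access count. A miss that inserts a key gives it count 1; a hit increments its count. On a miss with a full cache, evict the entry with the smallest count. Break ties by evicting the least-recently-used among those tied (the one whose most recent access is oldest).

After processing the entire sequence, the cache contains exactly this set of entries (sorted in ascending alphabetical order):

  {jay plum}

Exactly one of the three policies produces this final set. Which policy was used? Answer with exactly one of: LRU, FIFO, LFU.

Simulating under each policy and comparing final sets:
  LRU: final set = {jay yak} -> differs
  FIFO: final set = {jay yak} -> differs
  LFU: final set = {jay plum} -> MATCHES target
Only LFU produces the target set.

Answer: LFU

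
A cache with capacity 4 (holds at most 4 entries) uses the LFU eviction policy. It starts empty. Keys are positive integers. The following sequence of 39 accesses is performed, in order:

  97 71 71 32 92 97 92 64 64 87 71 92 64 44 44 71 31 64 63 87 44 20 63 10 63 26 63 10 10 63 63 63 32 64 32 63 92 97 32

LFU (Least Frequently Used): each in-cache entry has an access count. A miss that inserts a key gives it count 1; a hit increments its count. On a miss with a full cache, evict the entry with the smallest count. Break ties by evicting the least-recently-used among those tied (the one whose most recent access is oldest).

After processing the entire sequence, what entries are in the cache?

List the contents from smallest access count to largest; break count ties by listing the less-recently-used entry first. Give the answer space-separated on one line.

LFU simulation (capacity=4):
  1. access 97: MISS. Cache: [97(c=1)]
  2. access 71: MISS. Cache: [97(c=1) 71(c=1)]
  3. access 71: HIT, count now 2. Cache: [97(c=1) 71(c=2)]
  4. access 32: MISS. Cache: [97(c=1) 32(c=1) 71(c=2)]
  5. access 92: MISS. Cache: [97(c=1) 32(c=1) 92(c=1) 71(c=2)]
  6. access 97: HIT, count now 2. Cache: [32(c=1) 92(c=1) 71(c=2) 97(c=2)]
  7. access 92: HIT, count now 2. Cache: [32(c=1) 71(c=2) 97(c=2) 92(c=2)]
  8. access 64: MISS, evict 32(c=1). Cache: [64(c=1) 71(c=2) 97(c=2) 92(c=2)]
  9. access 64: HIT, count now 2. Cache: [71(c=2) 97(c=2) 92(c=2) 64(c=2)]
  10. access 87: MISS, evict 71(c=2). Cache: [87(c=1) 97(c=2) 92(c=2) 64(c=2)]
  11. access 71: MISS, evict 87(c=1). Cache: [71(c=1) 97(c=2) 92(c=2) 64(c=2)]
  12. access 92: HIT, count now 3. Cache: [71(c=1) 97(c=2) 64(c=2) 92(c=3)]
  13. access 64: HIT, count now 3. Cache: [71(c=1) 97(c=2) 92(c=3) 64(c=3)]
  14. access 44: MISS, evict 71(c=1). Cache: [44(c=1) 97(c=2) 92(c=3) 64(c=3)]
  15. access 44: HIT, count now 2. Cache: [97(c=2) 44(c=2) 92(c=3) 64(c=3)]
  16. access 71: MISS, evict 97(c=2). Cache: [71(c=1) 44(c=2) 92(c=3) 64(c=3)]
  17. access 31: MISS, evict 71(c=1). Cache: [31(c=1) 44(c=2) 92(c=3) 64(c=3)]
  18. access 64: HIT, count now 4. Cache: [31(c=1) 44(c=2) 92(c=3) 64(c=4)]
  19. access 63: MISS, evict 31(c=1). Cache: [63(c=1) 44(c=2) 92(c=3) 64(c=4)]
  20. access 87: MISS, evict 63(c=1). Cache: [87(c=1) 44(c=2) 92(c=3) 64(c=4)]
  21. access 44: HIT, count now 3. Cache: [87(c=1) 92(c=3) 44(c=3) 64(c=4)]
  22. access 20: MISS, evict 87(c=1). Cache: [20(c=1) 92(c=3) 44(c=3) 64(c=4)]
  23. access 63: MISS, evict 20(c=1). Cache: [63(c=1) 92(c=3) 44(c=3) 64(c=4)]
  24. access 10: MISS, evict 63(c=1). Cache: [10(c=1) 92(c=3) 44(c=3) 64(c=4)]
  25. access 63: MISS, evict 10(c=1). Cache: [63(c=1) 92(c=3) 44(c=3) 64(c=4)]
  26. access 26: MISS, evict 63(c=1). Cache: [26(c=1) 92(c=3) 44(c=3) 64(c=4)]
  27. access 63: MISS, evict 26(c=1). Cache: [63(c=1) 92(c=3) 44(c=3) 64(c=4)]
  28. access 10: MISS, evict 63(c=1). Cache: [10(c=1) 92(c=3) 44(c=3) 64(c=4)]
  29. access 10: HIT, count now 2. Cache: [10(c=2) 92(c=3) 44(c=3) 64(c=4)]
  30. access 63: MISS, evict 10(c=2). Cache: [63(c=1) 92(c=3) 44(c=3) 64(c=4)]
  31. access 63: HIT, count now 2. Cache: [63(c=2) 92(c=3) 44(c=3) 64(c=4)]
  32. access 63: HIT, count now 3. Cache: [92(c=3) 44(c=3) 63(c=3) 64(c=4)]
  33. access 32: MISS, evict 92(c=3). Cache: [32(c=1) 44(c=3) 63(c=3) 64(c=4)]
  34. access 64: HIT, count now 5. Cache: [32(c=1) 44(c=3) 63(c=3) 64(c=5)]
  35. access 32: HIT, count now 2. Cache: [32(c=2) 44(c=3) 63(c=3) 64(c=5)]
  36. access 63: HIT, count now 4. Cache: [32(c=2) 44(c=3) 63(c=4) 64(c=5)]
  37. access 92: MISS, evict 32(c=2). Cache: [92(c=1) 44(c=3) 63(c=4) 64(c=5)]
  38. access 97: MISS, evict 92(c=1). Cache: [97(c=1) 44(c=3) 63(c=4) 64(c=5)]
  39. access 32: MISS, evict 97(c=1). Cache: [32(c=1) 44(c=3) 63(c=4) 64(c=5)]
Total: 15 hits, 24 misses, 20 evictions

Answer: 32 44 63 64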